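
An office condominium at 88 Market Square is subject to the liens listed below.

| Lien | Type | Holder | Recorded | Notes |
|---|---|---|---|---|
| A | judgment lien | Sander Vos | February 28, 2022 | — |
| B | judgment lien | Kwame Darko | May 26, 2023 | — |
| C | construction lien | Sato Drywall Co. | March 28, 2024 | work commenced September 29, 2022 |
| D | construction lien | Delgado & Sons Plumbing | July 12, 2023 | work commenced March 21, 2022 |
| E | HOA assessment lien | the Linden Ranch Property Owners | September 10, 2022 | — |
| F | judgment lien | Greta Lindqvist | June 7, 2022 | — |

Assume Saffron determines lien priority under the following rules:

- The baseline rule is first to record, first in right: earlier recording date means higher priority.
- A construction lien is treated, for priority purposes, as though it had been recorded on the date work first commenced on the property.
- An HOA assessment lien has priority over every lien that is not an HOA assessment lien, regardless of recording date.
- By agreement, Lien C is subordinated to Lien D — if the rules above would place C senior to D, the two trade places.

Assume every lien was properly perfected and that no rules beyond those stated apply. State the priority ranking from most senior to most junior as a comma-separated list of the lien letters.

E, A, D, F, C, B

First, effective dates: C is treated as recorded September 29, 2022, the work-commencement date; D is treated as recorded March 21, 2022, the work-commencement date.
E is an HOA assessment lien and takes priority over every other lien.
Ordering the rest by effective date: A (February 28, 2022), D (March 21, 2022), F (June 7, 2022), C (September 29, 2022), B (May 26, 2023).
C is already junior to D, so the subordination agreement changes nothing.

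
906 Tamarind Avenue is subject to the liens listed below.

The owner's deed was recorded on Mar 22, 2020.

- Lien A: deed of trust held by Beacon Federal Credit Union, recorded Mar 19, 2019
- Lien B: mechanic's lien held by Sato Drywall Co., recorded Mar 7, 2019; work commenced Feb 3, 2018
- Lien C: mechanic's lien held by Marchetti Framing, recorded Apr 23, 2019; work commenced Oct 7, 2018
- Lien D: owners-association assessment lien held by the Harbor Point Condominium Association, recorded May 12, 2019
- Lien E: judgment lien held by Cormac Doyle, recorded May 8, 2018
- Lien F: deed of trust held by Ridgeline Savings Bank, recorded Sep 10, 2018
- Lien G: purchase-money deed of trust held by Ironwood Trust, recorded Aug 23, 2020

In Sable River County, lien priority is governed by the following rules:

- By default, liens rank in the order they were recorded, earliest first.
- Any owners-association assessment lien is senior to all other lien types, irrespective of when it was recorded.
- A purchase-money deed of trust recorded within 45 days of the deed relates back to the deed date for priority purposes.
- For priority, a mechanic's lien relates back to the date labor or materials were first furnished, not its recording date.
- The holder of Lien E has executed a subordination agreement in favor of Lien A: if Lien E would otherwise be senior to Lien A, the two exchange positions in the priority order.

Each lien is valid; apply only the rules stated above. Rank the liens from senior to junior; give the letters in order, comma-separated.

Effective dates: B is treated as recorded Feb 3, 2018, the work-commencement date; C's effective date is Oct 7, 2018, when work began; G missed the 45-day window (154 days after the deed), so its recording date stands.
D is an owners-association assessment lien and takes priority over every other lien.
Ordering the rest by effective date: B (Feb 3, 2018), E (May 8, 2018), F (Sep 10, 2018), C (Oct 7, 2018), A (Mar 19, 2019), G (Aug 23, 2020).
Because E would otherwise rank above A, the subordination swaps them.

D, B, A, F, C, E, G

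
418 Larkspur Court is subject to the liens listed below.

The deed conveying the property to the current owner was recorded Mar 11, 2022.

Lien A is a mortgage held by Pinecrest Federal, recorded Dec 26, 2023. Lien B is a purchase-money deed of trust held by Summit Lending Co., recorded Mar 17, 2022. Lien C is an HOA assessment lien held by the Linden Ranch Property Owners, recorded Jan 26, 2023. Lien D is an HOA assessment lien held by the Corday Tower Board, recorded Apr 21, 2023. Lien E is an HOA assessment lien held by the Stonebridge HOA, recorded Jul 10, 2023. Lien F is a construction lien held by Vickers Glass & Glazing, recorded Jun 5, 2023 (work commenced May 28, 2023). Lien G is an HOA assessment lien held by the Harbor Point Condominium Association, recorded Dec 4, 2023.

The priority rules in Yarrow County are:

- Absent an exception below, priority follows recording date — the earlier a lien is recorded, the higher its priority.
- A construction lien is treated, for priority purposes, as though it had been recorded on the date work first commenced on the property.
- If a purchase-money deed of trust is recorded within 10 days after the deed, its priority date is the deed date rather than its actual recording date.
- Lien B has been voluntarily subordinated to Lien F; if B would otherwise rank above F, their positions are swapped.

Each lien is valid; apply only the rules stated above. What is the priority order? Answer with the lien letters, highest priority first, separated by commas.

F, C, D, B, E, G, A

Adjusting effective dates: B was recorded within the 10-day window, so its effective date is the deed date Mar 11, 2022; F relates back to May 28, 2023 (work commenced).
By effective date, earliest first: B (Mar 11, 2022), C (Jan 26, 2023), D (Apr 21, 2023), F (May 28, 2023), E (Jul 10, 2023), G (Dec 4, 2023), A (Dec 26, 2023).
B would otherwise be senior to F, so under the subordination agreement B and F exchange positions.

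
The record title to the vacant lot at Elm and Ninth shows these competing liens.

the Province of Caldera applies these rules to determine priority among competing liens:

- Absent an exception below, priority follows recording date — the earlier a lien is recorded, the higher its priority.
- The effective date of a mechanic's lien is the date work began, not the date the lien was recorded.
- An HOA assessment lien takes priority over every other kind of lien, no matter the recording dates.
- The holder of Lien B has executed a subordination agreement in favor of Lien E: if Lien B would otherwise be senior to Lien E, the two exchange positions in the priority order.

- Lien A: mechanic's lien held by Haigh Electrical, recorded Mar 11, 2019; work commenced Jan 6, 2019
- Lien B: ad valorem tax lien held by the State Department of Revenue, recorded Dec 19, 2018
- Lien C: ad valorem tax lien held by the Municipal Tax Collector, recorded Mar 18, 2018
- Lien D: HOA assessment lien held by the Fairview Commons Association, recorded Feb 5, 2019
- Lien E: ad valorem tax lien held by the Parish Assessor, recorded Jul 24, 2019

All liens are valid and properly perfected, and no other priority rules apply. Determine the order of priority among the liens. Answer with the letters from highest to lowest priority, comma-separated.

D, C, E, A, B

Adjusting effective dates: A relates back to Jan 6, 2019 (work commenced).
D is an HOA assessment lien and takes priority over every other lien.
Ordering the rest by effective date: C (Mar 18, 2018), B (Dec 19, 2018), A (Jan 6, 2019), E (Jul 24, 2019).
B would otherwise be senior to E, so under the subordination agreement B and E exchange positions.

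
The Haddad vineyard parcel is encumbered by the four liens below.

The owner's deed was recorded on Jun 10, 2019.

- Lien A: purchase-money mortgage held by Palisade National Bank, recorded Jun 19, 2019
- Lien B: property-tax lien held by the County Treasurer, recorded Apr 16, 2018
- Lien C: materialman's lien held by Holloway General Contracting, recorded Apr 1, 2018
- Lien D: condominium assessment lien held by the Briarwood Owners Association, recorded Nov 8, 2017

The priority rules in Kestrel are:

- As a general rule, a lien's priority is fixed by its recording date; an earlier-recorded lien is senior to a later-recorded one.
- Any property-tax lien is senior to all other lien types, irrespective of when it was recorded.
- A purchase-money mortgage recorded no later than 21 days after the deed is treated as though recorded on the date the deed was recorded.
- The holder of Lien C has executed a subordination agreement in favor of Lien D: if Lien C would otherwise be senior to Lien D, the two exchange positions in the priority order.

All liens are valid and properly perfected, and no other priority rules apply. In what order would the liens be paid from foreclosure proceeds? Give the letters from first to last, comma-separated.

Effective dates after the stated exceptions: A was recorded within the 21-day window, so its effective date is the deed date Jun 10, 2019.
B, as a property-tax lien, has superpriority and ranks first.
Remaining liens by effective date: D (Nov 8, 2017), C (Apr 1, 2018), A (Jun 10, 2019).
Since C is not senior to D, the subordination leaves the order unchanged.

B, D, C, A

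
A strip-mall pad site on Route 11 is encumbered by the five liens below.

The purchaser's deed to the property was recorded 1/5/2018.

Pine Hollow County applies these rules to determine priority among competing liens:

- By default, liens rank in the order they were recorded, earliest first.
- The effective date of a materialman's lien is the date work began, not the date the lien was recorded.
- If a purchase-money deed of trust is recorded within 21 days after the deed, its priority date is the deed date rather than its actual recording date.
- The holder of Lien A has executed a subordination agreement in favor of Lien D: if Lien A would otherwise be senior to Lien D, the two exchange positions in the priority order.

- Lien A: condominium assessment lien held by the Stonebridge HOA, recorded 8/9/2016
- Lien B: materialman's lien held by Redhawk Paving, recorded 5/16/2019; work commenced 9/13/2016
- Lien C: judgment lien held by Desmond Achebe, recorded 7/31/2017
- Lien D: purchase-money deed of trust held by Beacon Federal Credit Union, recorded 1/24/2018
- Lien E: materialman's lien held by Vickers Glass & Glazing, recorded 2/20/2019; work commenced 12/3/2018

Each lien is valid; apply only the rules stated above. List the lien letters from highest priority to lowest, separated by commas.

D, B, C, A, E

Adjusting effective dates: B is treated as recorded 9/13/2016, the work-commencement date; D was recorded within the 21-day window, so its effective date is the deed date 1/5/2018; E is treated as recorded 12/3/2018, the work-commencement date.
Ordering by effective date: A (8/9/2016), B (9/13/2016), C (7/31/2017), D (1/5/2018), E (12/3/2018).
Because A would otherwise rank above D, the subordination swaps them.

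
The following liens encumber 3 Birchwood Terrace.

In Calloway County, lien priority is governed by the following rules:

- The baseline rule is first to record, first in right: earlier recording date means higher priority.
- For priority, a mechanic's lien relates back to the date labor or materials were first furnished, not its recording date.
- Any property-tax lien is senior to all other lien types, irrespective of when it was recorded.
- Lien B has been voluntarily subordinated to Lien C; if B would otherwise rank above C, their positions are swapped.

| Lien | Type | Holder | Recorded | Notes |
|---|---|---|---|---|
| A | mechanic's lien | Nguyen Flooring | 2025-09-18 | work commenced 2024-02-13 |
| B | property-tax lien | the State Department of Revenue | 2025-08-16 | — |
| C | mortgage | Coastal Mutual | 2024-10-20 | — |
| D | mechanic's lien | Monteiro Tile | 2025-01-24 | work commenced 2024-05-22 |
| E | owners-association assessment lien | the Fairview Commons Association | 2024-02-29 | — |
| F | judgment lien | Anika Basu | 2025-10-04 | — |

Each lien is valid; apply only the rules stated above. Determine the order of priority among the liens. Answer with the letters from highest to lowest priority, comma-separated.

First, effective dates: A relates back to 2024-02-13 (work commenced); D relates back to 2024-05-22 (work commenced).
B is a property-tax lien, so it outranks all other liens regardless of date.
The other liens, earliest effective date first: A (2024-02-13), E (2024-02-29), D (2024-05-22), C (2024-10-20), F (2025-10-04).
Because B would otherwise rank above C, the subordination swaps them.

C, A, E, D, B, F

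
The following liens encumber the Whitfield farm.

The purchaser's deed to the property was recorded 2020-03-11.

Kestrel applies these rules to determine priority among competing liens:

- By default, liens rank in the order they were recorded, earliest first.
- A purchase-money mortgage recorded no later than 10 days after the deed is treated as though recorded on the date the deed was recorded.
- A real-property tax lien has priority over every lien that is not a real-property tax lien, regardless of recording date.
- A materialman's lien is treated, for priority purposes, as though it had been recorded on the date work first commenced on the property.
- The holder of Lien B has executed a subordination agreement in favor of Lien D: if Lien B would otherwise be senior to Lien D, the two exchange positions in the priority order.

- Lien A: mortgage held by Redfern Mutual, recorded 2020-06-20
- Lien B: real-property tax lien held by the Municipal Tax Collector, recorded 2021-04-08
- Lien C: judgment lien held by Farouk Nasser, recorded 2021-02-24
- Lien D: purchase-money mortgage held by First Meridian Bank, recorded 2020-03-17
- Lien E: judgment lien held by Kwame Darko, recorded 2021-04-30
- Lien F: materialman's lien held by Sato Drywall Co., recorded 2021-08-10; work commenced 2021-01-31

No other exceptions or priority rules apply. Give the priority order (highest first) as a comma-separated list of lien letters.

D, B, A, F, C, E

First, effective dates: D relates back to the deed date 2020-03-11; F relates back to 2021-01-31 (work commenced).
As a real-property tax lien, B is senior to every other lien.
Among the remaining liens, by effective date: D (2020-03-11), A (2020-06-20), F (2021-01-31), C (2021-02-24), E (2021-04-30).
The subordination applies — B was senior to D — so B and D swap.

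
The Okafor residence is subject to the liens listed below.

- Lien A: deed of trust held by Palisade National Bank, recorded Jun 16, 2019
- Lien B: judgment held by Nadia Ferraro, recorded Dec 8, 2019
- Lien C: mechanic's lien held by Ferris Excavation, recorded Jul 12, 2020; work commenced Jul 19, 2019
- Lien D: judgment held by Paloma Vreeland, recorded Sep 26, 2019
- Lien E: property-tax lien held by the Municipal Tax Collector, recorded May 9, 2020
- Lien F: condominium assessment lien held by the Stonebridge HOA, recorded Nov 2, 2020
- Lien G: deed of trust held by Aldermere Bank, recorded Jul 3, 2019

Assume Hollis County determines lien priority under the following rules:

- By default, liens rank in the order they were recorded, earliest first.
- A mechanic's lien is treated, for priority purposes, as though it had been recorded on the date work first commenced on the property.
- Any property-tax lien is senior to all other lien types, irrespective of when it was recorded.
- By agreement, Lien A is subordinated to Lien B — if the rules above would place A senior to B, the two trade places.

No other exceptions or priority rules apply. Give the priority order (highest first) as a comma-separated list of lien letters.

Effective dates: C is treated as recorded Jul 19, 2019, the work-commencement date.
E is a property-tax lien and takes priority over every other lien.
The other liens, earliest effective date first: A (Jun 16, 2019), G (Jul 3, 2019), C (Jul 19, 2019), D (Sep 26, 2019), B (Dec 8, 2019), F (Nov 2, 2020).
The subordination applies — A was senior to B — so A and B swap.

E, B, G, C, D, A, F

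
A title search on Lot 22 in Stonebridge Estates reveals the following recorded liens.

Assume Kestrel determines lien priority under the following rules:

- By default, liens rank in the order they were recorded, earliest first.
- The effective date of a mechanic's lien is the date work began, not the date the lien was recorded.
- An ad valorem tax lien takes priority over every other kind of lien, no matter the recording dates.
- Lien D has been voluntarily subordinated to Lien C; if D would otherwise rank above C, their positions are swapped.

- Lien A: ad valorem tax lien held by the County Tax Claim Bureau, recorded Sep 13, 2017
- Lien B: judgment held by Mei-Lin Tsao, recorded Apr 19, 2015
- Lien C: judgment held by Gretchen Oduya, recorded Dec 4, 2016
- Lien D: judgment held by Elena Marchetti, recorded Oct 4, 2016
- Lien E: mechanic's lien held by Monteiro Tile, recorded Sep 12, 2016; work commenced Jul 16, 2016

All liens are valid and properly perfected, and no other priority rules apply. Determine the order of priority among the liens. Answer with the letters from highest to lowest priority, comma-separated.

A, B, E, C, D

First, effective dates: E's effective date is Jul 16, 2016, when work began.
As an ad valorem tax lien, A is senior to every other lien.
The other liens, earliest effective date first: B (Apr 19, 2015), E (Jul 16, 2016), D (Oct 4, 2016), C (Dec 4, 2016).
Because D would otherwise rank above C, the subordination swaps them.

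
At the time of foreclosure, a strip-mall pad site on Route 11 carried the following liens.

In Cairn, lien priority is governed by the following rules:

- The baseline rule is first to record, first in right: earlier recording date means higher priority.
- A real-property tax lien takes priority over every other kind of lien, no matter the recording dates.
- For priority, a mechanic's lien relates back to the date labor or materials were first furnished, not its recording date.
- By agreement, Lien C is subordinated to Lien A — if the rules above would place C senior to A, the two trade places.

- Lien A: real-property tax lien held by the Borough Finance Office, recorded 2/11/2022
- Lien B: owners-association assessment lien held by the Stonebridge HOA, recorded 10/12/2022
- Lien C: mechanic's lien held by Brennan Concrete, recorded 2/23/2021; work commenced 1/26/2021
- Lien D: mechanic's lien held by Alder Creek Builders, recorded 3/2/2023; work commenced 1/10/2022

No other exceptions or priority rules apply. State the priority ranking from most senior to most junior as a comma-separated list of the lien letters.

Adjusting effective dates: C is treated as recorded 1/26/2021, the work-commencement date; D's effective date is 1/10/2022, when work began.
A, as a real-property tax lien, has superpriority and ranks first.
Remaining liens by effective date: C (1/26/2021), D (1/10/2022), B (10/12/2022).
C already ranks below A; the subordination has no effect.

A, C, D, B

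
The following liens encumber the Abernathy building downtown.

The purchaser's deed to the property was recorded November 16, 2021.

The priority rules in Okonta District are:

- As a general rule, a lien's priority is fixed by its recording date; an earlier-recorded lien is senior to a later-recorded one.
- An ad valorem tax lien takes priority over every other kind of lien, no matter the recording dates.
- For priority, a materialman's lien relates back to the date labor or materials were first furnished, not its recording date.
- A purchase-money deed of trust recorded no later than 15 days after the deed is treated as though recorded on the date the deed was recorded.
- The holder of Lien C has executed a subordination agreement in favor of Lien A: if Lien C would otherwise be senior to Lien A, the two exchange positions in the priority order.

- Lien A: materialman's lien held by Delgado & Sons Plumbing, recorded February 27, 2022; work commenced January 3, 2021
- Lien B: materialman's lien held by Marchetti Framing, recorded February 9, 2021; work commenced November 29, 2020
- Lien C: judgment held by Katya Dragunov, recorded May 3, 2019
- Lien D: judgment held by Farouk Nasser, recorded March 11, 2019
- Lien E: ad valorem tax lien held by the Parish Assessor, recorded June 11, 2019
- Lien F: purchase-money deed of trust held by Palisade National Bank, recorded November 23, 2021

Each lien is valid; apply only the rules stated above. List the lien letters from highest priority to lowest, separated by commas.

Effective dates after the stated exceptions: A relates back to January 3, 2021 (work commenced); B relates back to November 29, 2020 (work commenced); F relates back to the deed date November 16, 2021.
E, as an ad valorem tax lien, has superpriority and ranks first.
Ordering the rest by effective date: D (March 11, 2019), C (May 3, 2019), B (November 29, 2020), A (January 3, 2021), F (November 16, 2021).
C is senior to A before the subordination, so the two trade places.

E, D, A, B, C, F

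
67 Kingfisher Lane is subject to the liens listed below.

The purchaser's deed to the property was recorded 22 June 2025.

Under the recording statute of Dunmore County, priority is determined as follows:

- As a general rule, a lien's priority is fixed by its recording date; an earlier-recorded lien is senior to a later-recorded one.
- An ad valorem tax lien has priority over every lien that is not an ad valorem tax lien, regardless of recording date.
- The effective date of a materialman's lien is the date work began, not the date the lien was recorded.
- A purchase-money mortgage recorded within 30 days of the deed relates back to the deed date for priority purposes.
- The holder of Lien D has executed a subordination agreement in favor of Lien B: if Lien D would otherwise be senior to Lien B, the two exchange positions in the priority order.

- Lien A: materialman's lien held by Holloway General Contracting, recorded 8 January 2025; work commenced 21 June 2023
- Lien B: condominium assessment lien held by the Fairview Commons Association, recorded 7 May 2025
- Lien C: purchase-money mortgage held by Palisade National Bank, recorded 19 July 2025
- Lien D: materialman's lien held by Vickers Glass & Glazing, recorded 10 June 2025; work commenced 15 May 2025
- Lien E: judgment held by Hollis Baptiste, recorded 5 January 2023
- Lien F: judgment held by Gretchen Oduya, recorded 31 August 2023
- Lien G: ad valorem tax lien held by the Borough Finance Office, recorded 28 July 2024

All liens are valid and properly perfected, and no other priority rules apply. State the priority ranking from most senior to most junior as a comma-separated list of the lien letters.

Effective dates after the stated exceptions: A's effective date is 21 June 2023, when work began; C relates back to the deed date 22 June 2025; D's effective date is 15 May 2025, when work began.
G is an ad valorem tax lien, so it outranks all other liens regardless of date.
Among the remaining liens, by effective date: E (5 January 2023), A (21 June 2023), F (31 August 2023), B (7 May 2025), D (15 May 2025), C (22 June 2025).
D already ranks below B; the subordination has no effect.

G, E, A, F, B, D, C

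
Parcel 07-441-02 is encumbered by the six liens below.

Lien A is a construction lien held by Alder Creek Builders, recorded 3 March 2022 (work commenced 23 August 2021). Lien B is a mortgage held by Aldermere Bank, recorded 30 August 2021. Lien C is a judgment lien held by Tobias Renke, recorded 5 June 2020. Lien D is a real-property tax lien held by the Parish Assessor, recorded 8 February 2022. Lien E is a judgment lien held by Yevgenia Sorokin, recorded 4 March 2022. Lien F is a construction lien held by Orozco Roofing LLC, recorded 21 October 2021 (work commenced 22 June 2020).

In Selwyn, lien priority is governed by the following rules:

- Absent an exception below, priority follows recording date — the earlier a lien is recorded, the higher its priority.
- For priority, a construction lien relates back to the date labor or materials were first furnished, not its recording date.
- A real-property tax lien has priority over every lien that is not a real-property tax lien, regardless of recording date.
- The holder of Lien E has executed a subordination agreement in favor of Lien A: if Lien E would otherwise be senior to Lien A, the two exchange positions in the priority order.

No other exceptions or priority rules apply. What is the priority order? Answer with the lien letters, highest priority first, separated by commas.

D, C, F, A, B, E

Effective dates: A relates back to 23 August 2021 (work commenced); F is treated as recorded 22 June 2020, the work-commencement date.
D is a real-property tax lien, so it outranks all other liens regardless of date.
Ordering the rest by effective date: C (5 June 2020), F (22 June 2020), A (23 August 2021), B (30 August 2021), E (4 March 2022).
E already ranks below A; the subordination has no effect.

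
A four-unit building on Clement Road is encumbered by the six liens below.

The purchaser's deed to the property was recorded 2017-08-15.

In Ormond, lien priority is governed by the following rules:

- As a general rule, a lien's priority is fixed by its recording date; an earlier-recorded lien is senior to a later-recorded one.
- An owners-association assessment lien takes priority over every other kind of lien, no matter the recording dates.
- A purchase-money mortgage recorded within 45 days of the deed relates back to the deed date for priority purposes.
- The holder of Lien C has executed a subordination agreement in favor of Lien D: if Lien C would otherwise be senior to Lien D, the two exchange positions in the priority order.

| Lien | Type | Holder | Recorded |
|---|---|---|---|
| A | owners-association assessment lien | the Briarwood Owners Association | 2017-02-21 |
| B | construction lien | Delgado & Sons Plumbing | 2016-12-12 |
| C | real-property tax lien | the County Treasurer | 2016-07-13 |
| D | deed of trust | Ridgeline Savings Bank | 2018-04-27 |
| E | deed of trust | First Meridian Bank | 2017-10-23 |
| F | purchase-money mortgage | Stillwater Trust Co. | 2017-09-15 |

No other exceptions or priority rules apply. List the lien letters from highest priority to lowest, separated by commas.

Adjusting effective dates: F's effective date is the deed date, 2017-08-15.
As an owners-association assessment lien, A is senior to every other lien.
Among the remaining liens, by effective date: C (2016-07-13), B (2016-12-12), F (2017-08-15), E (2017-10-23), D (2018-04-27).
Because C would otherwise rank above D, the subordination swaps them.

A, D, B, F, E, C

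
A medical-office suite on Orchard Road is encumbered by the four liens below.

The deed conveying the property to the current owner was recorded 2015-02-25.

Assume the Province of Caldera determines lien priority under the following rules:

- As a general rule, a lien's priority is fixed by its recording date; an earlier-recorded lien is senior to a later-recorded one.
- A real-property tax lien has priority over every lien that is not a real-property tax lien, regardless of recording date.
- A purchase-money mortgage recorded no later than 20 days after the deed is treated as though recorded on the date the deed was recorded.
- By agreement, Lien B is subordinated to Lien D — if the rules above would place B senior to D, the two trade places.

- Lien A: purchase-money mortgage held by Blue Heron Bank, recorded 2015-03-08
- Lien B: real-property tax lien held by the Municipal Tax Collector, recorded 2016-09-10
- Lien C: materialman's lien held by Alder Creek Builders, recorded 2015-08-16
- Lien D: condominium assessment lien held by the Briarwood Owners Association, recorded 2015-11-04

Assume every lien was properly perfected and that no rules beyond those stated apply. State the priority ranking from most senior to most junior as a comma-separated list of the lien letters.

D, A, C, B

Adjusting effective dates: A was recorded within the 20-day window, so its effective date is the deed date 2015-02-25.
B is a real-property tax lien and takes priority over every other lien.
Remaining liens by effective date: A (2015-02-25), C (2015-08-16), D (2015-11-04).
Because B would otherwise rank above D, the subordination swaps them.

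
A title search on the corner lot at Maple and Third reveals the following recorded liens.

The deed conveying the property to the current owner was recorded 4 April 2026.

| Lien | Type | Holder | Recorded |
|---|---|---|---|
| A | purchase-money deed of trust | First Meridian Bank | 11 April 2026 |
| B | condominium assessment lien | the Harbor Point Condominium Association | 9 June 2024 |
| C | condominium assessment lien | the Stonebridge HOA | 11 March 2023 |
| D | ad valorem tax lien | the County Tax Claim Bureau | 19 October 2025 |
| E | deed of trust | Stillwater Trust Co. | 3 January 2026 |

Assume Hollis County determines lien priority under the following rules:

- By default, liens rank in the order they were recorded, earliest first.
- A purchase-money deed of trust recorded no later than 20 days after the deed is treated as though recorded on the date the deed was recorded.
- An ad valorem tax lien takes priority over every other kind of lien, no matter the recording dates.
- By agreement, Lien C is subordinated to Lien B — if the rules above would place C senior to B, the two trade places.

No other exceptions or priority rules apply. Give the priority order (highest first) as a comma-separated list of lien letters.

D, B, C, E, A

Adjusting effective dates: A was recorded within the 20-day window, so its effective date is the deed date 4 April 2026.
D is an ad valorem tax lien and takes priority over every other lien.
Remaining liens by effective date: C (11 March 2023), B (9 June 2024), E (3 January 2026), A (4 April 2026).
The subordination applies — C was senior to B — so C and B swap.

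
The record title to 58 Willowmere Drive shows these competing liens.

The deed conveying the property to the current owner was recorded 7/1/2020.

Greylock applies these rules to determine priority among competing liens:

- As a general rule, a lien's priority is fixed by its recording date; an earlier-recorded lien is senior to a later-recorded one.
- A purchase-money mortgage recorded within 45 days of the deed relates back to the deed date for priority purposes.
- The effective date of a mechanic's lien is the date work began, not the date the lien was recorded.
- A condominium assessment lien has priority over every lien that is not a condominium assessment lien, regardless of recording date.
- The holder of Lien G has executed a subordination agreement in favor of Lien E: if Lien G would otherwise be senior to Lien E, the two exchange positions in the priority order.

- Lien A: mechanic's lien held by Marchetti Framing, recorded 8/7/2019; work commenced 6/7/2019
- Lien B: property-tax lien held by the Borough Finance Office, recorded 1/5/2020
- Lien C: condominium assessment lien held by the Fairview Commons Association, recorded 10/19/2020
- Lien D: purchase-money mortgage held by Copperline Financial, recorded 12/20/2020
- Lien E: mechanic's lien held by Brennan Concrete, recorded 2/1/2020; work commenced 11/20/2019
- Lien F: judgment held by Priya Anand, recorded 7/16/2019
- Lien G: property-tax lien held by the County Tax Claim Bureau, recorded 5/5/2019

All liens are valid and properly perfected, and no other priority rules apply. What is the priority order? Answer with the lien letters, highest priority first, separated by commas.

C, E, A, F, G, B, D

First, effective dates: A's effective date is 6/7/2019, when work began; D was recorded 172 days after the deed, outside the 45-day window, so it keeps its recording date; E relates back to 11/20/2019 (work commenced).
C, as a condominium assessment lien, has superpriority and ranks first.
Remaining liens by effective date: G (5/5/2019), A (6/7/2019), F (7/16/2019), E (11/20/2019), B (1/5/2020), D (12/20/2020).
The subordination applies — G was senior to E — so G and E swap.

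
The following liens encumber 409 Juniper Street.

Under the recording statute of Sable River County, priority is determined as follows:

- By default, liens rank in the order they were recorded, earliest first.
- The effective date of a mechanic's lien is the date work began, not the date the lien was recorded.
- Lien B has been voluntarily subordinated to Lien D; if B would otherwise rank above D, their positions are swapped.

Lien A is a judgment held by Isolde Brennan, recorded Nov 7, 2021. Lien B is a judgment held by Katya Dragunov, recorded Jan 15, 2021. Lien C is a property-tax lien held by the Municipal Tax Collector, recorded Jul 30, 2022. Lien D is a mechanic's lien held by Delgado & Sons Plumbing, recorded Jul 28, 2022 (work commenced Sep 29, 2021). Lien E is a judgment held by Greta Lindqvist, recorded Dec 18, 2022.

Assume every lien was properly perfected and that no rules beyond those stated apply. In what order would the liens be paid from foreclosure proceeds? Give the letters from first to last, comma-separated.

Effective dates: D's effective date is Sep 29, 2021, when work began.
Sorted by effective date: B (Jan 15, 2021), D (Sep 29, 2021), A (Nov 7, 2021), C (Jul 30, 2022), E (Dec 18, 2022).
Because B would otherwise rank above D, the subordination swaps them.

D, B, A, C, E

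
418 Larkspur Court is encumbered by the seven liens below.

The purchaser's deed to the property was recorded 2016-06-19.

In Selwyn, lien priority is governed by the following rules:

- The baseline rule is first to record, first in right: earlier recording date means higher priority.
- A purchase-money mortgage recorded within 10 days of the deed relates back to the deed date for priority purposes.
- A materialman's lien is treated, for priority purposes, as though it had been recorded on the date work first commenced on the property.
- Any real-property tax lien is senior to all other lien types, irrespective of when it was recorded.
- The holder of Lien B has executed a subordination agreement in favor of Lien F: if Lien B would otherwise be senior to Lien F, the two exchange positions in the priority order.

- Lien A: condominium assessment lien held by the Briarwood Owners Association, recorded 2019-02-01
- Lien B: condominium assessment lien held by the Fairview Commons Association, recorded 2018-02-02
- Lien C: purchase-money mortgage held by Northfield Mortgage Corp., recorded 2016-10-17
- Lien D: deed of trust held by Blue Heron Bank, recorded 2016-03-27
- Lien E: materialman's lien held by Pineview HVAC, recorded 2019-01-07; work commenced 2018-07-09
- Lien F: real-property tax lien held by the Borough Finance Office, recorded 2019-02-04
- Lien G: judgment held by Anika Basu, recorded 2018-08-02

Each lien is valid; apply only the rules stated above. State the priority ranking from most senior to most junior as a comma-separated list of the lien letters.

Adjusting effective dates: C was recorded 120 days after the deed — beyond 10 days — so no relation-back applies; E is treated as recorded 2018-07-09, the work-commencement date.
F is a real-property tax lien and takes priority over every other lien.
The other liens, earliest effective date first: D (2016-03-27), C (2016-10-17), B (2018-02-02), E (2018-07-09), G (2018-08-02), A (2019-02-01).
B already ranks below F; the subordination has no effect.

F, D, C, B, E, G, A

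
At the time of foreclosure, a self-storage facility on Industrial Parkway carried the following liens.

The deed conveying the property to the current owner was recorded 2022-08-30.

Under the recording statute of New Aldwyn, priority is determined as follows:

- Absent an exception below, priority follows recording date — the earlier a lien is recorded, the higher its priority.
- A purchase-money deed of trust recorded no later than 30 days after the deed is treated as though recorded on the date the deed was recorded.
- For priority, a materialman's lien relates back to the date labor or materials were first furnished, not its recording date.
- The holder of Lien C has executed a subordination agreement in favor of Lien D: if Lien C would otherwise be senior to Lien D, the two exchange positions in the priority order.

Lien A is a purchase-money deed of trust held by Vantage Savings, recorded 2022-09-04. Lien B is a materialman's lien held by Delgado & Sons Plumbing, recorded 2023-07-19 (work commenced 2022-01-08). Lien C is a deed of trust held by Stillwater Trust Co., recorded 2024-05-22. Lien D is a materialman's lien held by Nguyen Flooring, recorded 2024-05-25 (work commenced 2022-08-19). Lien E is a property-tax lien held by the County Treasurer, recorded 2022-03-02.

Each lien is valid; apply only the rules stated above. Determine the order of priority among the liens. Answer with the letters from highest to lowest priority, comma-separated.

B, E, D, A, C

Effective dates after the stated exceptions: A was recorded within the 30-day window, so its effective date is the deed date 2022-08-30; B relates back to 2022-01-08 (work commenced); D is treated as recorded 2022-08-19, the work-commencement date.
By effective date, earliest first: B (2022-01-08), E (2022-03-02), D (2022-08-19), A (2022-08-30), C (2024-05-22).
Since C is not senior to D, the subordination leaves the order unchanged.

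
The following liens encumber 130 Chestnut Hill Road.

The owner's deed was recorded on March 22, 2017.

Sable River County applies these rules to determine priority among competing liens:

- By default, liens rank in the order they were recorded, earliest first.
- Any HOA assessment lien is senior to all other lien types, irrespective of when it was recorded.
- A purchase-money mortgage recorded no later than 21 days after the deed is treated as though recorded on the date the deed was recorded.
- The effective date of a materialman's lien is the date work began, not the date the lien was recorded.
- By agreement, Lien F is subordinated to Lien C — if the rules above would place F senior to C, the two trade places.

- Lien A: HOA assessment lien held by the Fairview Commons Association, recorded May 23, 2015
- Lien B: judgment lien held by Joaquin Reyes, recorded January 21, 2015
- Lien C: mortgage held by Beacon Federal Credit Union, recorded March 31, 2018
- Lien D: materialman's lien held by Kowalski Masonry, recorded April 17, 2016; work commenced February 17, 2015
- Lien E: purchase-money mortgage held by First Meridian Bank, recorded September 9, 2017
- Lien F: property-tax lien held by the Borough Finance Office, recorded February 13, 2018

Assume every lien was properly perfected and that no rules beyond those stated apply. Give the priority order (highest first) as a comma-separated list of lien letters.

Effective dates after the stated exceptions: D relates back to February 17, 2015 (work commenced); E was recorded 171 days after the deed, outside the 21-day window, so it keeps its recording date.
A is an HOA assessment lien, so it outranks all other liens regardless of date.
Remaining liens by effective date: B (January 21, 2015), D (February 17, 2015), E (September 9, 2017), F (February 13, 2018), C (March 31, 2018).
The subordination applies — F was senior to C — so F and C swap.

A, B, D, E, C, F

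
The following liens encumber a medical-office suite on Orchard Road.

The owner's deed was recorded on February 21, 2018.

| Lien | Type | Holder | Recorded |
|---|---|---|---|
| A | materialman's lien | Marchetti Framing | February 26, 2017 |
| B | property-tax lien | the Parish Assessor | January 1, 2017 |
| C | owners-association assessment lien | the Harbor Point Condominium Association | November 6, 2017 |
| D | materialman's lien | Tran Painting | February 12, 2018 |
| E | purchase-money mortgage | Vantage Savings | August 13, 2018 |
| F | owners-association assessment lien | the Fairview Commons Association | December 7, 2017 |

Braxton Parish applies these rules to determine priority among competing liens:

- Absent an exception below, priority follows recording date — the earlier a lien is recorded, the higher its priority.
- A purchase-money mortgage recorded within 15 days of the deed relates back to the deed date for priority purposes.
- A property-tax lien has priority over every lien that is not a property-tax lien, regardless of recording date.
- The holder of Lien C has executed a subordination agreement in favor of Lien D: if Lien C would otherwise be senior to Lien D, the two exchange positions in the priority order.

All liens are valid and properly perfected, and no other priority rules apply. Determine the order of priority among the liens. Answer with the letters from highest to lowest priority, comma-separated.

B, A, D, F, C, E

Adjusting effective dates: E missed the 15-day window (173 days after the deed), so its recording date stands.
B is a property-tax lien, so it outranks all other liens regardless of date.
The other liens, earliest effective date first: A (February 26, 2017), C (November 6, 2017), F (December 7, 2017), D (February 12, 2018), E (August 13, 2018).
C is senior to D before the subordination, so the two trade places.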